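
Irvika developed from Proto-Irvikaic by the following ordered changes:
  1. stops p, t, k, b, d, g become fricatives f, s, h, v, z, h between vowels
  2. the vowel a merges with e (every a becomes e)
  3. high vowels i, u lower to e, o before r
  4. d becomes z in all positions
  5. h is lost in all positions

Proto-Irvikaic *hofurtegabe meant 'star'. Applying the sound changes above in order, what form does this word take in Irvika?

oforteeve

Irvika: *hofurtegabe
  hofurtegabe → hofurtehave   [intervocalic lenition]
  hofurtehave → hofurteheve   [vowel merger]
  hofurteheve → hoforteheve   [pre-rhotic lowering]
  hoforteheve (rule 4 does not apply)
  hoforteheve → oforteeve   [h-loss]
  giving Irvika oforteeve.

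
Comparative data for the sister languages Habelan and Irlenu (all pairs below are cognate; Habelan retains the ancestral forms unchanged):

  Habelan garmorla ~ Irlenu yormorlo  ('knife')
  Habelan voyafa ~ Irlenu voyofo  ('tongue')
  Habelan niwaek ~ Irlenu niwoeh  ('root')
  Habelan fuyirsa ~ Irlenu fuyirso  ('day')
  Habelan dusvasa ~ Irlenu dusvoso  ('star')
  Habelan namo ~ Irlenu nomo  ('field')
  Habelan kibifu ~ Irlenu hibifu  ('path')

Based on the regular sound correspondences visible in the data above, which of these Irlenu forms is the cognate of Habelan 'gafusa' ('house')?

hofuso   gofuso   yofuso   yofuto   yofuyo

yofuso

garmorla ~ yormorlo — Habelan g corresponds to Irlenu y word-initially before a back vowel.
voyafa ~ voyofo — Habelan a corresponds to Irlenu o after a consonant, before a labial obstruent.
garmorla ~ yormorlo, voyafa ~ voyofo — Habelan a corresponds to Irlenu o word-finally.
Applying these to Habelan 'gafusa':
  gafusa → yafusa   (g→y word-initially before a back vowel)
  yafusa → yofusa   (a→o after a consonant, before a labial obstruent)
  yofusa → yofuso   (a→o word-finally)
So the Irlenu cognate is 'yofuso'.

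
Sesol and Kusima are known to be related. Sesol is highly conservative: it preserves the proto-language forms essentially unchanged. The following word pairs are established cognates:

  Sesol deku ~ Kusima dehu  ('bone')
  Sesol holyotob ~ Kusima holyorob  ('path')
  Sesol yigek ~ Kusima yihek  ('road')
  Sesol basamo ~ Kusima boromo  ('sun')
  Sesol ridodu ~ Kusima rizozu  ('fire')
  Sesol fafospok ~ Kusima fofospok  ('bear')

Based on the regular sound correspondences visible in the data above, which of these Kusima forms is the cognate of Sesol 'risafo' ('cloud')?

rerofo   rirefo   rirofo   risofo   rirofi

basamo ~ boromo — Sesol s corresponds to Kusima r between vowels (before a back vowel).
fafospok ~ fofospok — Sesol a corresponds to Kusima o after a consonant, before a labial obstruent.
Applying these to Sesol 'risafo':
  risafo → rirafo   (s→r between vowels (before a back vowel))
  rirafo → rirofo   (a→o after a consonant, before a labial obstruent)
So the Kusima cognate is 'rirofo'.

rirofo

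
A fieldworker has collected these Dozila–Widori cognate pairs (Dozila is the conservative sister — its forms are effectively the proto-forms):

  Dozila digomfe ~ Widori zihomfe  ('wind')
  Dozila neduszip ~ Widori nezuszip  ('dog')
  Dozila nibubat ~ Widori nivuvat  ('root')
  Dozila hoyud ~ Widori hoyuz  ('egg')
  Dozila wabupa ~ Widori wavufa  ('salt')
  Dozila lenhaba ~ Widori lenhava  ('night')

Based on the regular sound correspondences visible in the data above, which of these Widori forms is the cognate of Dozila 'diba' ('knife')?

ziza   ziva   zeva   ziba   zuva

digomfe ~ zihomfe — Dozila d corresponds to Widori z word-initially before a front vowel.
nibubat ~ nivuvat, lenhaba ~ lenhava — Dozila b corresponds to Widori v between vowels (before a back vowel).
Applying these to Dozila 'diba':
  diba → ziba   (d→z word-initially before a front vowel)
  ziba → ziva   (b→v between vowels (before a back vowel))
So the Widori cognate is 'ziva'.

ziva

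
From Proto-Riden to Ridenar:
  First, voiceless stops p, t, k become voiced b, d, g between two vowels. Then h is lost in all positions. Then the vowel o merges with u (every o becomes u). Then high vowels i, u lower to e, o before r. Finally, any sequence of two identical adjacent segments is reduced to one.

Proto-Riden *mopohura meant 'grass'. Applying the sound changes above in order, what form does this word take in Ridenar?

Ridenar: *mopohura > mobohura > moboura > mubuura > mubuora  (by intervocalic voicing, h-loss, vowel merger, pre-rhotic lowering)

mubuora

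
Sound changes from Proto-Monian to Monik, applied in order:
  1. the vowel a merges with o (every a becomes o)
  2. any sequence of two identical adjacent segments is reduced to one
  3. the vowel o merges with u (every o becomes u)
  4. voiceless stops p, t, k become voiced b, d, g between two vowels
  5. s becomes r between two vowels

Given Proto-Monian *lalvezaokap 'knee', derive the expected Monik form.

Monik: start from *lalvezaokap.
  rule 1 (vowel merger): lalvezaokap → lolvezookop
  rule 2 (degemination): lolvezookop → lolvezokop
  rule 3 (vowel merger): lolvezokop → lulvezukup
  rule 4 (intervocalic voicing): lulvezukup → lulvezugup
  rule 5: no change — lulvezugup
  ⇒ Monik lulvezugup

lulvezugup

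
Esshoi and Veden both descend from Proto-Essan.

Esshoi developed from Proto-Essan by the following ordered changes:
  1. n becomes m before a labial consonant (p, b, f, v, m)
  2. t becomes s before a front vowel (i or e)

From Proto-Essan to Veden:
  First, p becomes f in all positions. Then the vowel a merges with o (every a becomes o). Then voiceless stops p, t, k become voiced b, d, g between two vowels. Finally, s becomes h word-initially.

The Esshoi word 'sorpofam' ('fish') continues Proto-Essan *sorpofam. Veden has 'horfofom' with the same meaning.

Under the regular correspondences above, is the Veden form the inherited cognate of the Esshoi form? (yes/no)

Derive the expected Veden reflex of *sorpofam:
Veden: start from *sorpofam.
  rule 1 (unconditioned shift): sorpofam → sorfofam
  rule 2 (vowel merger): sorfofam → sorfofom
  rule 3: no change — sorfofom
  rule 4 (debuccalisation): sorfofom → horfofom
  ⇒ Veden horfofom
Veden 'horfofom' matches the regular reflex exactly, so the pair is cognate.

yes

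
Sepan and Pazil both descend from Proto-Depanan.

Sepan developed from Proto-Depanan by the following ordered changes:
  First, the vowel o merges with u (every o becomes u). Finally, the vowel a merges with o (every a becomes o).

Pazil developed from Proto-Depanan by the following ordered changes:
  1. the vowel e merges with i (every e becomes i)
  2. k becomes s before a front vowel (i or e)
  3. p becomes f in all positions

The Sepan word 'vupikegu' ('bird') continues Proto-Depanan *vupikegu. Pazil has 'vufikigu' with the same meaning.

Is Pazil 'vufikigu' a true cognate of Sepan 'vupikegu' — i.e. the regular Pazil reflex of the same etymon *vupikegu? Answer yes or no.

Derive the expected Pazil reflex of *vupikegu:
Pazil: start from *vupikegu.
  rule 1 (vowel merger): vupikegu → vupikigu
  rule 2 (palatalisation): vupikigu → vupisigu
  rule 3 (unconditioned shift): vupisigu → vufisigu
  ⇒ Pazil vufisigu
The regular Pazil reflex would be 'vufisigu', but the attested form is 'vufikigu'. The correspondence is irregular, so they are not cognates (the Pazil form has a different source).

no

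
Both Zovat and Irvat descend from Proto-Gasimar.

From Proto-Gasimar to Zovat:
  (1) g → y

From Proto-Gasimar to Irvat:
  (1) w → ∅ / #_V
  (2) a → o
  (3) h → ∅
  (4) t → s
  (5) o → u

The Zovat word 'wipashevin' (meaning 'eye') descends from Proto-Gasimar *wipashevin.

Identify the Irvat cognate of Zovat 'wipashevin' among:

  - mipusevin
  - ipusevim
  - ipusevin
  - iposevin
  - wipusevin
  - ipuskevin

ipusevin

Irvat: start from *wipashevin.
  rule 1 (glide loss): wipashevin → ipashevin
  rule 2 (vowel merger): ipashevin → iposhevin
  rule 3 (h-loss): iposhevin → iposevin
  rule 4: no change — iposevin
  rule 5 (vowel merger): iposevin → ipusevin
  ⇒ Irvat ipusevin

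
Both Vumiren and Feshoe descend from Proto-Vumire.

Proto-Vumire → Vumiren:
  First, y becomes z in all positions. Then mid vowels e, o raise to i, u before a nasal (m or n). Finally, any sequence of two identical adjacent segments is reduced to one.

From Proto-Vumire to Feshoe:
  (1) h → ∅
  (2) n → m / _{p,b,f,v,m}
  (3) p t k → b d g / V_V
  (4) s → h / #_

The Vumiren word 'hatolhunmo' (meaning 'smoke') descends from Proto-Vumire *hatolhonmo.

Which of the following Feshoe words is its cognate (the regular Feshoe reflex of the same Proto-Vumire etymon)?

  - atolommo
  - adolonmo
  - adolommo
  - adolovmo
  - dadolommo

adolommo

Feshoe: *hatolhonmo
  hatolhonmo → atolonmo   [h-loss]
  atolonmo → atolommo   [nasal place assimilation]
  atolommo → adolommo   [intervocalic voicing]
  adolommo (rule 4 does not apply)
  giving Feshoe adolommo.
Only 'adolommo' matches the regular Feshoe development of *hatolhonmo.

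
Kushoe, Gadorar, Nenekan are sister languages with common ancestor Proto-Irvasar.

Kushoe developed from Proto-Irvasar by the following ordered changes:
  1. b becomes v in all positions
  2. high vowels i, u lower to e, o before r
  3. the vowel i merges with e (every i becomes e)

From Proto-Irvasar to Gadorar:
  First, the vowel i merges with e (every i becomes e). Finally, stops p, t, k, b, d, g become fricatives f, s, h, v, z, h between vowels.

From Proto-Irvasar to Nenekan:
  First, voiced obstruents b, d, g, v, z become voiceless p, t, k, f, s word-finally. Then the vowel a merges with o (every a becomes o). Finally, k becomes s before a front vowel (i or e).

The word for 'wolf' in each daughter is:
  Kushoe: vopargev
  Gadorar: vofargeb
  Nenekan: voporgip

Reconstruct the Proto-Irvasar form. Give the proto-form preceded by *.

*vopargib

Position 4: Kushoe has a, Gadorar has a, Nenekan has o. Kushoe preserves a here (none of its changes turn any other segment into a), so the proto-segment is *a.
Position 8: Kushoe has v, Gadorar has b, Nenekan has p. Gadorar preserves b here (none of its changes turn any other segment into b), so the proto-segment is *b.
Verify the candidate proto-form against each daughter:
Kushoe: *vopargib
  vopargib → vopargiv   [unconditioned shift]
  vopargiv (rule 2 does not apply)
  vopargiv → vopargev   [vowel merger]
  giving Kushoe vopargev.
Gadorar: *vopargib
  vopargib → vopargeb   [vowel merger]
  vopargeb → vofargeb   [intervocalic lenition]
  giving Gadorar vofargeb.
Nenekan: *vopargib
  vopargib → vopargip   [final devoicing]
  vopargip → voporgip   [vowel merger]
  voporgip (rule 3 does not apply)
  giving Nenekan voporgip.
*vopargib is the unique common source.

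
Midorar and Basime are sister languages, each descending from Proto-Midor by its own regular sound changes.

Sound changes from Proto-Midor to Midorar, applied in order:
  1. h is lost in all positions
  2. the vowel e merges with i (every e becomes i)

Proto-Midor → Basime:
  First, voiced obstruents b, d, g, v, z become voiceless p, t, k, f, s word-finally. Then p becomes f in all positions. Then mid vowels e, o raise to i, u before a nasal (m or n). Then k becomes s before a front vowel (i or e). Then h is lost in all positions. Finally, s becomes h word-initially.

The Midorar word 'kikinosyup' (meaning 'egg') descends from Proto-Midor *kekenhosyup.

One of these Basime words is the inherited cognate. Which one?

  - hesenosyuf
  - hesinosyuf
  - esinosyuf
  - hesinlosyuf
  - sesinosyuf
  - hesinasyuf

hesinosyuf

Basime: *kekenhosyup > kekenhosyuf > kekinhosyuf > sesinhosyuf > sesinosyuf > hesinosyuf  (by unconditioned shift, pre-nasal raising, palatalisation, h-loss, debuccalisation)
The other candidates each miss or misapply at least one Basime change.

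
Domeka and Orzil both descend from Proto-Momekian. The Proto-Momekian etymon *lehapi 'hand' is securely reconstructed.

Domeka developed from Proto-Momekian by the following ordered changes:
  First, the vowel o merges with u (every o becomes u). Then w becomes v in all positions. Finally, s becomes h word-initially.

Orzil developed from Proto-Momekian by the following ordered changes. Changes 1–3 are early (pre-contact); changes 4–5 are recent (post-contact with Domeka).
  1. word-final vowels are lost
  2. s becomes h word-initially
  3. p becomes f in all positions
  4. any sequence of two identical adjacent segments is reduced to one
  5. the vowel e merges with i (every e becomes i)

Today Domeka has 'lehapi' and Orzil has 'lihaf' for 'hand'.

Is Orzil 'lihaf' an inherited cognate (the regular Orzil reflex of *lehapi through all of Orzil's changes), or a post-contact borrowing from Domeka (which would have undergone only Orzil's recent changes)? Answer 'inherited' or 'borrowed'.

inherited

If inherited, *lehapi would pass through all of Orzil's changes:
Orzil: *lehapi > lehap > lehaf > lihaf  (by apocope, unconditioned shift, vowel merger)
If borrowed from Domeka 'lehapi' after the early changes, it would undergo only the recent ones:
  rule 4 (degemination): no change (lehapi)
  rule 5 (vowel merger): lehapi → lihapi
  ⇒ as a loan: lihapi
Orzil 'lihaf' matches the inherited outcome exactly, so it is an inherited cognate, not a loan.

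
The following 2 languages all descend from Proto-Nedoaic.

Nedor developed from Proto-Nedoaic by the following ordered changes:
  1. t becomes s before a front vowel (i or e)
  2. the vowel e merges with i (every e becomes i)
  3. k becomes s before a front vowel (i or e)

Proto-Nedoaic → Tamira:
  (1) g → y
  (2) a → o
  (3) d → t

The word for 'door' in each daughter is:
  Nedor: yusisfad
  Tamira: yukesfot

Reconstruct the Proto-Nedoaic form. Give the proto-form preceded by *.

*yukesfad

Position 8: Nedor has d, Tamira has t. Nedor preserves d here (none of its changes turn any other segment into d), so the proto-segment is *d.
Position 7: Nedor has a, Tamira has o. Nedor preserves a here (none of its changes turn any other segment into a), so the proto-segment is *a.
Position 4: Nedor has i, Tamira has e. Tamira preserves e here (none of its changes turn any other segment into e), so the proto-segment is *e.
Continuing position by position gives *yukesfad; check it forward:
Nedor: *yukesfad > yukisfad > yusisfad  (by vowel merger, palatalisation)
Tamira: start from *yukesfad.
  rule 1: no change — yukesfad
  rule 2 (vowel merger): yukesfad → yukesfod
  rule 3 (unconditioned shift): yukesfod → yukesfot
  ⇒ Tamira yukesfot
No other proto-form is consistent with every reflex, so the reconstruction is *yukesfad.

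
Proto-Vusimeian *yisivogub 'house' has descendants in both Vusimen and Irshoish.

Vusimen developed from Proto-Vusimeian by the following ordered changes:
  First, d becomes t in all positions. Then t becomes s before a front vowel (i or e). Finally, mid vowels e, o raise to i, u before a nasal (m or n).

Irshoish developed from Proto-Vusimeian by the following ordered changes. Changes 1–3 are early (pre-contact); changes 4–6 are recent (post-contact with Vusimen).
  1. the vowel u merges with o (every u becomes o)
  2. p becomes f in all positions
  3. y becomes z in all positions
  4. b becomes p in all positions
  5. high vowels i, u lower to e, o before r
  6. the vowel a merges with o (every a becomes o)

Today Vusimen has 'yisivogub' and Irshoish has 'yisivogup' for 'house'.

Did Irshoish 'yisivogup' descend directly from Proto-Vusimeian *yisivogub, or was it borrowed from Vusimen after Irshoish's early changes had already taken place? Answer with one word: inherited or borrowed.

If inherited, *yisivogub would pass through all of Irshoish's changes:
Irshoish: *yisivogub > yisivogob > zisivogob > zisivogop  (by vowel merger, unconditioned shift, unconditioned shift)
If borrowed from Vusimen 'yisivogub' after the early changes, it would undergo only the recent ones:
  rule 4 (unconditioned shift): yisivogub → yisivogup
  rule 5 (pre-rhotic lowering): no change (yisivogup)
  rule 6 (vowel merger): no change (yisivogup)
  ⇒ as a loan: yisivogup
Irshoish 'yisivogup' matches the loan outcome 'yisivogup', not the inherited 'zisivogop' — it skipped the early Irshoish changes, so it was borrowed from Vusimen.

borrowed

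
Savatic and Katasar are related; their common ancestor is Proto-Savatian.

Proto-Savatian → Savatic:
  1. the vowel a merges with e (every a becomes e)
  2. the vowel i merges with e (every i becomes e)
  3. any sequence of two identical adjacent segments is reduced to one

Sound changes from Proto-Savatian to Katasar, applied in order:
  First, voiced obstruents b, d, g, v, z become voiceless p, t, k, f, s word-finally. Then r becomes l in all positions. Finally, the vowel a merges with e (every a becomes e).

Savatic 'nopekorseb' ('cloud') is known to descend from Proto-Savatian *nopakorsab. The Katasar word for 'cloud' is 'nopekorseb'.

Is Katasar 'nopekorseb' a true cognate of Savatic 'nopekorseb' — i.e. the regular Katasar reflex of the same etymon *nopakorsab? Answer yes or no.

Derive the expected Katasar reflex of *nopakorsab:
Katasar: *nopakorsab
  nopakorsab → nopakorsap   [final devoicing]
  nopakorsap → nopakolsap   [unconditioned shift]
  nopakolsap → nopekolsep   [vowel merger]
  giving Katasar nopekolsep.
The regular Katasar reflex would be 'nopekolsep', but the attested form is 'nopekorseb'. The correspondence is irregular, so they are not cognates (the Katasar form has a different source).

no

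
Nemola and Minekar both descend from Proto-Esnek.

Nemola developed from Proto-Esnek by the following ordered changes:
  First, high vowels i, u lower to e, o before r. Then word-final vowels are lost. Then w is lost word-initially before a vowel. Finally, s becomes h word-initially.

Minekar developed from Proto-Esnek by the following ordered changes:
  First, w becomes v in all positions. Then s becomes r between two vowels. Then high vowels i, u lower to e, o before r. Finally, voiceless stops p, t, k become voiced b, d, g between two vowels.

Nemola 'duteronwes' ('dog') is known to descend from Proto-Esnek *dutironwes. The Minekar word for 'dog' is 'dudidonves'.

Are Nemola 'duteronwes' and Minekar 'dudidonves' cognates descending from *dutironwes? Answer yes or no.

Derive the expected Minekar reflex of *dutironwes:
Minekar: *dutironwes
  dutironwes → dutironves   [unconditioned shift]
  dutironves (rule 2 does not apply)
  dutironves → duteronves   [pre-rhotic lowering]
  duteronves → duderonves   [intervocalic voicing]
  giving Minekar duderonves.
The regular Minekar reflex would be 'duderonves', but the attested form is 'dudidonves'. The correspondence is irregular, so they are not cognates (the Minekar form has a different source).

no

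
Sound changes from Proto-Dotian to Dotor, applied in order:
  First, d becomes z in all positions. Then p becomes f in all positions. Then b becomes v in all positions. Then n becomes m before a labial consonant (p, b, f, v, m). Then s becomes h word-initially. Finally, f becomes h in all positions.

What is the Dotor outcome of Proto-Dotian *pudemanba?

huzemamva

Dotor: start from *pudemanba.
  rule 1 (unconditioned shift): pudemanba → puzemanba
  rule 2 (unconditioned shift): puzemanba → fuzemanba
  rule 3 (unconditioned shift): fuzemanba → fuzemanva
  rule 4 (nasal place assimilation): fuzemanva → fuzemamva
  rule 5: no change — fuzemamva
  rule 6 (unconditioned shift): fuzemamva → huzemamva
  ⇒ Dotor huzemamva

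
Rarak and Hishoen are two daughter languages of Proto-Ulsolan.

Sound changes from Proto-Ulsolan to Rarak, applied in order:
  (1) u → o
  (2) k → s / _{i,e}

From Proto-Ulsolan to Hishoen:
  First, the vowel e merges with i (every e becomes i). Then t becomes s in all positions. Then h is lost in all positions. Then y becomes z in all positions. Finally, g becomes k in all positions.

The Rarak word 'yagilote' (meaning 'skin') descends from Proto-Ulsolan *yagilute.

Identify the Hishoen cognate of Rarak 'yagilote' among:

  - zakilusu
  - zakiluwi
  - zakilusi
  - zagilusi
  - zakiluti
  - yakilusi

zakilusi

Hishoen: *yagilute
  yagilute → yagiluti   [vowel merger]
  yagiluti → yagilusi   [unconditioned shift]
  yagilusi (rule 3 does not apply)
  yagilusi → zagilusi   [unconditioned shift]
  zagilusi → zakilusi   [unconditioned shift]
  giving Hishoen zakilusi.
Only 'zakilusi' matches the regular Hishoen development of *yagilute.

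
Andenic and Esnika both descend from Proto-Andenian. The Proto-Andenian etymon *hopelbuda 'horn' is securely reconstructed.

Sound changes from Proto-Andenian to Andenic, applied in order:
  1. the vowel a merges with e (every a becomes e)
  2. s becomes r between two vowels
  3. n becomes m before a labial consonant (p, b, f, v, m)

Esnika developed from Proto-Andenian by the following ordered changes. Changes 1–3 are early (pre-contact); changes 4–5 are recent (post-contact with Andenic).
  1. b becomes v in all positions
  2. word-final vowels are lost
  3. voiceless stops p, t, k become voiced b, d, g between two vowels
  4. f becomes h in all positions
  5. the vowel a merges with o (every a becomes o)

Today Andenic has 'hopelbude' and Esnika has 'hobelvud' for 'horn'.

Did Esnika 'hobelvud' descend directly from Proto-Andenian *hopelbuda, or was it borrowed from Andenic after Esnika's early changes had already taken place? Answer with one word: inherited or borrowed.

inherited

If inherited, *hopelbuda would pass through all of Esnika's changes:
Esnika: *hopelbuda
  hopelbuda → hopelvuda   [unconditioned shift]
  hopelvuda → hopelvud   [apocope]
  hopelvud → hobelvud   [intervocalic voicing]
  hobelvud (rule 4 does not apply)
  hobelvud (rule 5 does not apply)
  giving Esnika hobelvud.
If borrowed from Andenic 'hopelbude' after the early changes, it would undergo only the recent ones:
  rule 4 (unconditioned shift): no change (hopelbude)
  rule 5 (vowel merger): no change (hopelbude)
  ⇒ as a loan: hopelbude
Esnika 'hobelvud' matches the inherited outcome exactly, so it is an inherited cognate, not a loan.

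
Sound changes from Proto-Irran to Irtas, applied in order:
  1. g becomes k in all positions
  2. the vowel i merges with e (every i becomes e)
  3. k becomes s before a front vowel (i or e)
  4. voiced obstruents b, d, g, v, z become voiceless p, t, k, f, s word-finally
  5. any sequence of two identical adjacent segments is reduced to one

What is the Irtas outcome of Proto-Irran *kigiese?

Irtas: start from *kigiese.
  rule 1 (unconditioned shift): kigiese → kikiese
  rule 2 (vowel merger): kikiese → kekeese
  rule 3 (palatalisation): kekeese → seseese
  rule 4: no change — seseese
  rule 5 (degemination): seseese → sesese
  ⇒ Irtas sesese

sesese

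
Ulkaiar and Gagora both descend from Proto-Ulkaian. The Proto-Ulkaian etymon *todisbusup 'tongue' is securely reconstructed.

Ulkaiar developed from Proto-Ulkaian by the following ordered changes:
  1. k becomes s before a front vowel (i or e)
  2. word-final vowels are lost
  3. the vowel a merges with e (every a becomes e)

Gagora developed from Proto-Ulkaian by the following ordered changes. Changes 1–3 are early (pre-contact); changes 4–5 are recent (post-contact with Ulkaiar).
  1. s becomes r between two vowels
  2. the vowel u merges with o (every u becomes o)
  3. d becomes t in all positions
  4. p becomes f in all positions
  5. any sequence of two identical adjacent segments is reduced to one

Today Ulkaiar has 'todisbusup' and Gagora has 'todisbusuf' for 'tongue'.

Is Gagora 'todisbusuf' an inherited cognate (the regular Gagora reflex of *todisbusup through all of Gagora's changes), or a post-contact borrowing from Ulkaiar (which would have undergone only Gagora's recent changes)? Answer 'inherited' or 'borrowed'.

If inherited, *todisbusup would pass through all of Gagora's changes:
Gagora: *todisbusup
  todisbusup → todisburup   [rhotacism]
  todisburup → todisborop   [vowel merger]
  todisborop → totisborop   [unconditioned shift]
  totisborop → totisborof   [unconditioned shift]
  totisborof (rule 5 does not apply)
  giving Gagora totisborof.
If borrowed from Ulkaiar 'todisbusup' after the early changes, it would undergo only the recent ones:
  rule 4 (unconditioned shift): todisbusup → todisbusuf
  rule 5 (degemination): no change (todisbusuf)
  ⇒ as a loan: todisbusuf
Gagora 'todisbusuf' matches the loan outcome 'todisbusuf', not the inherited 'totisborof' — it skipped the early Gagora changes, so it was borrowed from Ulkaiar.

borrowed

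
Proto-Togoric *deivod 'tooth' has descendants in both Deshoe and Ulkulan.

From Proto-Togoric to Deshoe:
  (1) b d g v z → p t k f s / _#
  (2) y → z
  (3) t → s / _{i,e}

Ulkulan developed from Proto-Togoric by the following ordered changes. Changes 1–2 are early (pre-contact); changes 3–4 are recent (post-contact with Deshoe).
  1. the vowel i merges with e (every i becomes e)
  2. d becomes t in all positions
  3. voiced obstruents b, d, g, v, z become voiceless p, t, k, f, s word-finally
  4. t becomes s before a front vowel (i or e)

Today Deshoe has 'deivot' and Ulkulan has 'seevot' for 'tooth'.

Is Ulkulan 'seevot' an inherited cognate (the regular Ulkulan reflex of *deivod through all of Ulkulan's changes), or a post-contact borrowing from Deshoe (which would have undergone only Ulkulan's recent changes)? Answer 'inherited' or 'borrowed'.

inherited

If inherited, *deivod would pass through all of Ulkulan's changes:
Ulkulan: *deivod > deevod > teevot > seevot  (by vowel merger, unconditioned shift, palatalisation)
If borrowed from Deshoe 'deivot' after the early changes, it would undergo only the recent ones:
  rule 3 (final devoicing): no change (deivot)
  rule 4 (palatalisation): no change (deivot)
  ⇒ as a loan: deivot
Ulkulan 'seevot' matches the inherited outcome exactly, so it is an inherited cognate, not a loan.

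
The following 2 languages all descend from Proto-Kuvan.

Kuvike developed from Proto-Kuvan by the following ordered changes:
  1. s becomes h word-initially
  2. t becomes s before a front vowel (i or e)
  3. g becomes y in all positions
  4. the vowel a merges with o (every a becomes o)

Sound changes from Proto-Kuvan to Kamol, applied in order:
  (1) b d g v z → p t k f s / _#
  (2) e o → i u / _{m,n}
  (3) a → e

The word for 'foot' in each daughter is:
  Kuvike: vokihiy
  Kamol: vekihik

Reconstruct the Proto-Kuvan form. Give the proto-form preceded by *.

Position 7: Kuvike has y, Kamol has k. Taking the neighbouring segments as reconstructed: Kuvike y could go back to *g or *y; Kamol k could go back to *k or *g — the one source consistent with every daughter is *g.
Position 2: Kuvike has o, Kamol has e. Taking the neighbouring segments as reconstructed: Kuvike o could go back to *a or *o; Kamol e could go back to *a or *e — the one source consistent with every daughter is *a.
This points to *vakihig. Verify forward in each daughter:
Kuvike: *vakihig > vakihiy > vokihiy  (by unconditioned shift, vowel merger)
Kamol: start from *vakihig.
  rule 1 (final devoicing): vakihig → vakihik
  rule 2: no change — vakihik
  rule 3 (vowel merger): vakihik → vekihik
  ⇒ Kamol vekihik
*vakihig is the unique common source.

*vakihig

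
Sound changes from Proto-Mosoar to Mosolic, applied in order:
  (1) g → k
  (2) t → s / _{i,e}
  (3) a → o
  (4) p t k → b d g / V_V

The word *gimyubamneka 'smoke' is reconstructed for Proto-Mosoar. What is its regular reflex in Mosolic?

Mosolic: *gimyubamneka
  gimyubamneka → kimyubamneka   [unconditioned shift]
  kimyubamneka (rule 2 does not apply)
  kimyubamneka → kimyubomneko   [vowel merger]
  kimyubomneko → kimyubomnego   [intervocalic voicing]
  giving Mosolic kimyubomnego.

kimyubomnego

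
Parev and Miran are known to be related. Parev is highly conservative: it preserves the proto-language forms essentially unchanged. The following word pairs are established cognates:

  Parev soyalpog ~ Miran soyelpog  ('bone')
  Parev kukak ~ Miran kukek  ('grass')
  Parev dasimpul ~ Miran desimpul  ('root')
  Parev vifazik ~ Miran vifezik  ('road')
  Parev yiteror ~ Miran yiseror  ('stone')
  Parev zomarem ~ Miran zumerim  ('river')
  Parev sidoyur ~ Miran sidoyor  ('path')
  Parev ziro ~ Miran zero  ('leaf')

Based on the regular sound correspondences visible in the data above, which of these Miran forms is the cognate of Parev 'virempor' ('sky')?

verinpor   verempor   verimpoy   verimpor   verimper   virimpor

verimpor

ziro ~ zero — Parev i corresponds to Miran e after a consonant, before r.
zomarem ~ zumerim — Parev e corresponds to Miran i after a consonant, before a nasal.
Applying these to Parev 'virempor':
  virempor → verempor   (i→e after a consonant, before r)
  verempor → verimpor   (e→i after a consonant, before a nasal)
So the Miran cognate is 'verimpor'.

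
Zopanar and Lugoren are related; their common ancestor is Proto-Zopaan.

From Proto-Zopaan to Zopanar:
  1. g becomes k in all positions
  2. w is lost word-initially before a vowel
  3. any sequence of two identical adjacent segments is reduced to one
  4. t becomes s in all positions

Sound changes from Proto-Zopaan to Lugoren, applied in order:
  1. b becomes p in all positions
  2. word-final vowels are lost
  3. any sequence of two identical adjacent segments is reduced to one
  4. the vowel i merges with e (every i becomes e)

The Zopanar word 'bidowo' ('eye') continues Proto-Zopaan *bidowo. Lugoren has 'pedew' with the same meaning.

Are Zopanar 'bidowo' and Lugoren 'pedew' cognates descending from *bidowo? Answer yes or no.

no

Derive the expected Lugoren reflex of *bidowo:
Lugoren: start from *bidowo.
  rule 1 (unconditioned shift): bidowo → pidowo
  rule 2 (apocope): pidowo → pidow
  rule 3: no change — pidow
  rule 4 (vowel merger): pidow → pedow
  ⇒ Lugoren pedow
The regular Lugoren reflex would be 'pedow', but the attested form is 'pedew'. The correspondence is irregular, so they are not cognates (the Lugoren form has a different source).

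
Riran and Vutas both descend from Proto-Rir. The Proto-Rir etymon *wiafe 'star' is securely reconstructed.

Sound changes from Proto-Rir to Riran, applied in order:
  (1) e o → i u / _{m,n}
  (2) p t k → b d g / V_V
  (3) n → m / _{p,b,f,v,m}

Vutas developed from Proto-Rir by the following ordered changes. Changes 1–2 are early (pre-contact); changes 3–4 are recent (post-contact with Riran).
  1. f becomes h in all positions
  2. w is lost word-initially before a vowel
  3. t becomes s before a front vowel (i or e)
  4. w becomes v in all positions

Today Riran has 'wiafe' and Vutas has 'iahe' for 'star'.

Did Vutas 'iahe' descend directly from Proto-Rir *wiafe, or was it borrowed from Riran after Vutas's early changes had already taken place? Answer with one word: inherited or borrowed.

If inherited, *wiafe would pass through all of Vutas's changes:
Vutas: *wiafe > wiahe > iahe  (by unconditioned shift, glide loss)
If borrowed from Riran 'wiafe' after the early changes, it would undergo only the recent ones:
  rule 3 (palatalisation): no change (wiafe)
  rule 4 (unconditioned shift): wiafe → viafe
  ⇒ as a loan: viafe
Vutas 'iahe' matches the inherited outcome exactly, so it is an inherited cognate, not a loan.

inherited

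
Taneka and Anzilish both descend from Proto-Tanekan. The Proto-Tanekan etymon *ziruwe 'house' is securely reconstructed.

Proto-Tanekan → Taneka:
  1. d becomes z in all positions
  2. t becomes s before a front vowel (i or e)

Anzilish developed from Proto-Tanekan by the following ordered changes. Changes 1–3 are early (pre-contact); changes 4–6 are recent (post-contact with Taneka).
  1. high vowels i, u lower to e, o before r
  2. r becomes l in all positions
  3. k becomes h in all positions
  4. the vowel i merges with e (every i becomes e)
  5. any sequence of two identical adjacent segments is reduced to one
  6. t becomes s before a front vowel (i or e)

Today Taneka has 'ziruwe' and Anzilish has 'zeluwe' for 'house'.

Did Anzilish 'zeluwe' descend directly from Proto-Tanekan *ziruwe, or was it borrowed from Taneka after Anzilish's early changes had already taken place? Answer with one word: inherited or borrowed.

If inherited, *ziruwe would pass through all of Anzilish's changes:
Anzilish: start from *ziruwe.
  rule 1 (pre-rhotic lowering): ziruwe → zeruwe
  rule 2 (unconditioned shift): zeruwe → zeluwe
  rule 3: no change — zeluwe
  rule 4: no change — zeluwe
  rule 5: no change — zeluwe
  rule 6: no change — zeluwe
  ⇒ Anzilish zeluwe
If borrowed from Taneka 'ziruwe' after the early changes, it would undergo only the recent ones:
  rule 4 (vowel merger): ziruwe → zeruwe
  rule 5 (degemination): no change (zeruwe)
  rule 6 (palatalisation): no change (zeruwe)
  ⇒ as a loan: zeruwe
Anzilish 'zeluwe' matches the inherited outcome exactly, so it is an inherited cognate, not a loan.

inherited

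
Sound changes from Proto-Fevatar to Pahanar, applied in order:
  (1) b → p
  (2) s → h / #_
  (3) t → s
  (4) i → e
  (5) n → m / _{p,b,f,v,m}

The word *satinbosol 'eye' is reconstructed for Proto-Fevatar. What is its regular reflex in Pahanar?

hasemposol

Pahanar: start from *satinbosol.
  rule 1 (unconditioned shift): satinbosol → satinposol
  rule 2 (debuccalisation): satinposol → hatinposol
  rule 3 (unconditioned shift): hatinposol → hasinposol
  rule 4 (vowel merger): hasinposol → hasenposol
  rule 5 (nasal place assimilation): hasenposol → hasemposol
  ⇒ Pahanar hasemposol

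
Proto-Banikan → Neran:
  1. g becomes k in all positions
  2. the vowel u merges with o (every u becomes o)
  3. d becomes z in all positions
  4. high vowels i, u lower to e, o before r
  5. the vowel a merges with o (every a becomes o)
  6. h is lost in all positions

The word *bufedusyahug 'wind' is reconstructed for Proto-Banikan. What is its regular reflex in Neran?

Neran: *bufedusyahug
  bufedusyahug → bufedusyahuk   [unconditioned shift]
  bufedusyahuk → bofedosyahok   [vowel merger]
  bofedosyahok → bofezosyahok   [unconditioned shift]
  bofezosyahok (rule 4 does not apply)
  bofezosyahok → bofezosyohok   [vowel merger]
  bofezosyohok → bofezosyook   [h-loss]
  giving Neran bofezosyook.

bofezosyook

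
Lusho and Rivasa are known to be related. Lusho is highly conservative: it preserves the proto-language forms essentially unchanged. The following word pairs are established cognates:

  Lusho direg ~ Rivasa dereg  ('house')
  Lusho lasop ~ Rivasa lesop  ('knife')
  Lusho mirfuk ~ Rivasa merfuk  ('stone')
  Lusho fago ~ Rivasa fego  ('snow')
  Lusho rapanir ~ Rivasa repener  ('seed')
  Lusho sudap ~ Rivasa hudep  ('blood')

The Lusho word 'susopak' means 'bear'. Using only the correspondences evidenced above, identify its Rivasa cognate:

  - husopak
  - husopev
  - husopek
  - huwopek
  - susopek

sudap ~ hudep — Lusho s corresponds to Rivasa h word-initially before a back vowel.
lasop ~ lesop, fago ~ fego — Lusho a corresponds to Rivasa e after a consonant, before a consonant other than r, m, n, p, b, f, v.
Applying these to Lusho 'susopak':
  susopak → husopak   (s→h word-initially before a back vowel)
  husopak → husopek   (a→e after a consonant, before a consonant other than r, m, n, p, b, f, v)
So the Rivasa cognate is 'husopek'.

husopek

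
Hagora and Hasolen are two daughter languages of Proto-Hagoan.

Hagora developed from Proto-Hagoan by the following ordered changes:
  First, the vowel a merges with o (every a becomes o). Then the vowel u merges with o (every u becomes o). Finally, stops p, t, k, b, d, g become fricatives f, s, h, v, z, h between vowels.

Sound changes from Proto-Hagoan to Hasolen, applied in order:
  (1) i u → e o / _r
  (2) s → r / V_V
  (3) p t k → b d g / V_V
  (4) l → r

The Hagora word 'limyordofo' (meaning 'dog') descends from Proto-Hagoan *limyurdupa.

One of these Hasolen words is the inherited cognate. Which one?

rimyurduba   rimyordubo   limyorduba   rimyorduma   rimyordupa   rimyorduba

Hasolen: *limyurdupa > limyordupa > limyorduba > rimyorduba  (by pre-rhotic lowering, intervocalic voicing, unconditioned shift)
Only 'rimyorduba' matches the regular Hasolen development of *limyurdupa.

rimyorduba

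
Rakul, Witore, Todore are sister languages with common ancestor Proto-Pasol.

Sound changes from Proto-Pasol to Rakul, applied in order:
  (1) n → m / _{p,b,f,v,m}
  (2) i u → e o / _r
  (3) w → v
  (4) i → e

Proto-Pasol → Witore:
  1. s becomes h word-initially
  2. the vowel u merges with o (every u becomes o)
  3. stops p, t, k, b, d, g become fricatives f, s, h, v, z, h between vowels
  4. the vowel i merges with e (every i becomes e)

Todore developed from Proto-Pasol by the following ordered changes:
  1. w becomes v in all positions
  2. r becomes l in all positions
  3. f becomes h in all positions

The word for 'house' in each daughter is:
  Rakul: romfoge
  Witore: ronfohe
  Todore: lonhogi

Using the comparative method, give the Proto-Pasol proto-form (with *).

*ronfogi

Position 6: Rakul has g, Witore has h, Todore has g. Rakul preserves g here (none of its changes turn any other segment into g), so the proto-segment is *g.
Position 7: Rakul has e, Witore has e, Todore has i. Todore preserves i here (none of its changes turn any other segment into i), so the proto-segment is *i.
Position 4: Rakul has f, Witore has f, Todore has h. Rakul preserves f here (none of its changes turn any other segment into f), so the proto-segment is *f.
This points to *ronfogi. Verify forward in each daughter:
Rakul: *ronfogi > romfogi > romfoge  (by nasal place assimilation, vowel merger)
Witore: start from *ronfogi.
  rule 1: no change — ronfogi
  rule 2: no change — ronfogi
  rule 3 (intervocalic lenition): ronfogi → ronfohi
  rule 4 (vowel merger): ronfohi → ronfohe
  ⇒ Witore ronfohe
Todore: *ronfogi > lonfogi > lonhogi  (by unconditioned shift, unconditioned shift)
No other proto-form is consistent with every reflex, so the reconstruction is *ronfogi.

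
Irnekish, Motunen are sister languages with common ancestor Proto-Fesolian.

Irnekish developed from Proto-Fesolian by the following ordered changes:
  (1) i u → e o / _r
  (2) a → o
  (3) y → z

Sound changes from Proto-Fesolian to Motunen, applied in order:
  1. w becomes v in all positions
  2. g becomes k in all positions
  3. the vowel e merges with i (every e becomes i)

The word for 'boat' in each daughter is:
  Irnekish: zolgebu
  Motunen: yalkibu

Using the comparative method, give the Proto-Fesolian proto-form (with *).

Position 2: Irnekish has o, Motunen has a. Motunen preserves a here (none of its changes turn any other segment into a), so the proto-segment is *a.
Position 5: Irnekish has e, Motunen has i. Taking the neighbouring segments as reconstructed: Irnekish e can only go back to *e; Motunen i could go back to *e or *i — the one source consistent with every daughter is *e.
Position 1: Irnekish has z, Motunen has y. Motunen preserves y here (none of its changes turn any other segment into y), so the proto-segment is *y.
This points to *yalgebu. Verify forward in each daughter:
Irnekish: *yalgebu
  yalgebu (rule 1 does not apply)
  yalgebu → yolgebu   [vowel merger]
  yolgebu → zolgebu   [unconditioned shift]
  giving Irnekish zolgebu.
Motunen: *yalgebu
  yalgebu (rule 1 does not apply)
  yalgebu → yalkebu   [unconditioned shift]
  yalkebu → yalkibu   [vowel merger]
  giving Motunen yalkibu.
Only *yalgebu yields all of Irnekish zolgebu, Motunen yalkibu.

*yalgebu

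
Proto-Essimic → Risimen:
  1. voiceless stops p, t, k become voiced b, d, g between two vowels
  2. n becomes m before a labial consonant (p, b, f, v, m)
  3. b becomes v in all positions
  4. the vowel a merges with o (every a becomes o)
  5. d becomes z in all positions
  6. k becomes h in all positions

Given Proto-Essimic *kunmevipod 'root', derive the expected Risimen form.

hummevivoz

Risimen: *kunmevipod
  kunmevipod → kunmevibod   [intervocalic voicing]
  kunmevibod → kummevibod   [nasal place assimilation]
  kummevibod → kummevivod   [unconditioned shift]
  kummevivod (rule 4 does not apply)
  kummevivod → kummevivoz   [unconditioned shift]
  kummevivoz → hummevivoz   [unconditioned shift]
  giving Risimen hummevivoz.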